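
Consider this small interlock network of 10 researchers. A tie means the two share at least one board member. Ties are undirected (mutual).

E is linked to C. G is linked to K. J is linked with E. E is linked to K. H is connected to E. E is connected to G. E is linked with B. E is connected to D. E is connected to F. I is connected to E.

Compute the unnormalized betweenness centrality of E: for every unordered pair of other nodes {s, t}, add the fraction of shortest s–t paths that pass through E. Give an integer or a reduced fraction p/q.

Pairs whose geodesics pass through E — J–F: 1; J–K: 1; J–I: 1; J–C: 1; J–G: 1; J–D: 1; J–B: 1; J–H: 1; F–K: 1; F–I: 1; F–C: 1; F–G: 1; F–D: 1; F–B: 1 … (+21 more pairs).
All other pairs contribute 0.
Summing the contributions gives betweenness(E) = 35.

35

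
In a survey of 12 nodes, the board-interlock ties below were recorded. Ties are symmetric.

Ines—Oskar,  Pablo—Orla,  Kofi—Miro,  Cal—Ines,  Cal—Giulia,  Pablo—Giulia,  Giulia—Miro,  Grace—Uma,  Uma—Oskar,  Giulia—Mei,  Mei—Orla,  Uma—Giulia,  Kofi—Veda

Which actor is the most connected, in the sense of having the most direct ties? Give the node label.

Giulia

Degrees — Cal:2, Giulia:5, Grace:1, Ines:2, Kofi:2, Mei:2, Miro:2, Orla:2, Oskar:2, Pablo:2, Uma:3, Veda:1.
The maximum is 5, attained only by Giulia.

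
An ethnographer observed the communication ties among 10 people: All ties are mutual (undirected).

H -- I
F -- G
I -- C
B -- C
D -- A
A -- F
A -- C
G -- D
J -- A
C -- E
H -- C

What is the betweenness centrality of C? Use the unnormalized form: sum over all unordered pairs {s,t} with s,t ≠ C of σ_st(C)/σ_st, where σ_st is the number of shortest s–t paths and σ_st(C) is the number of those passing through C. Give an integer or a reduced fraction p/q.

25

Pairs whose geodesics pass through C — F–H: 1; F–B: 1; F–I: 1; F–E: 1; A–H: 1; A–B: 1; A–I: 1; A–E: 1; G–H: 2/2; G–B: 2/2; G–I: 2/2; G–E: 2/2; H–B: 1; H–E: 1 … (+11 more pairs).
All other pairs contribute 0.
Summing the contributions gives betweenness(C) = 25.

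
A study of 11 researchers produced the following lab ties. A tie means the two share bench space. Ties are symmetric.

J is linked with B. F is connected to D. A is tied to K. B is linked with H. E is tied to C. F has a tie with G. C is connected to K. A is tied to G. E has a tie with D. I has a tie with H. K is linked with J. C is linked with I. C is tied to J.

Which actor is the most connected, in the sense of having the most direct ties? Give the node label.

C

Degrees — A:2, B:2, C:4, D:2, E:2, F:2, G:2, H:2, I:2, J:3, K:3.
The maximum is 4, attained only by C.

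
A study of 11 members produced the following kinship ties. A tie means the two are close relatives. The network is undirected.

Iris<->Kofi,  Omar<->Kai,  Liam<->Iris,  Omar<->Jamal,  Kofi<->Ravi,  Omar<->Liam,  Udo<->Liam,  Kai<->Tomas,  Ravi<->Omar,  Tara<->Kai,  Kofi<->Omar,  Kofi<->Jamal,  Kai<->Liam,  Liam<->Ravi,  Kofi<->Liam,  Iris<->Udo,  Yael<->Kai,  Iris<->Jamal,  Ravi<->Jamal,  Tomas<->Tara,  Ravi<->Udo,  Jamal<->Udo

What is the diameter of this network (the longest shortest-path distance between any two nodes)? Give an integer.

Eccentricity of each node (its greatest distance to any other): Iris:3, Jamal:3, Kai:2, Kofi:3, Liam:2, Omar:2, Ravi:3, Tara:3, Tomas:3, Udo:3, Yael:3.
The maximum eccentricity is 3, realized for instance by the pair Tara–Kofi via Tara – Kai – Liam – Kofi. So the diameter is 3.

3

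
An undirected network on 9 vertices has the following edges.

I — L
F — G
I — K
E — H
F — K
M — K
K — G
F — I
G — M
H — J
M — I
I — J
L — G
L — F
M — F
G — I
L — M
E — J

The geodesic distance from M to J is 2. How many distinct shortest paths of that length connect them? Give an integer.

The shortest distance is 2, and the only length-2 path is M–I–J. So there is exactly 1 shortest path.

1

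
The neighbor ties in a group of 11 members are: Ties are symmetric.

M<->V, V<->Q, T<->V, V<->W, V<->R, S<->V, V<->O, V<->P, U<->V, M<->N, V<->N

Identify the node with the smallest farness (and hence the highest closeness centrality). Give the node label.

Farness (sum of distances to all others) for each node — M:18, N:18, O:19, P:19, Q:19, R:19, S:19, T:19, U:19, V:10, W:19.
The smallest farness is 10, for V, so V has the highest closeness.

V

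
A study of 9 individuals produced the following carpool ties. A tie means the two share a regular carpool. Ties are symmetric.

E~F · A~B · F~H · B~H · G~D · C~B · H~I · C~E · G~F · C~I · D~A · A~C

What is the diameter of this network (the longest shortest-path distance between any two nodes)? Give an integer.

Eccentricity of each node (its greatest distance to any other): A:3, B:3, C:3, D:3, E:3, F:3, G:3, H:3, I:3.
The maximum eccentricity is 3, realized for instance by the pair F–A via F – E – C – A. So the diameter is 3.

3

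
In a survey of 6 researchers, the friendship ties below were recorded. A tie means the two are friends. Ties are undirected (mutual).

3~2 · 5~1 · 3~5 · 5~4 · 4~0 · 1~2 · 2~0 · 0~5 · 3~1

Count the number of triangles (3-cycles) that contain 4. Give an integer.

4's neighbors: 0 and 5.
Neighbor pairs that are themselves tied: 4–0–5. Each forms one triangle with 4, for 1 in total.

1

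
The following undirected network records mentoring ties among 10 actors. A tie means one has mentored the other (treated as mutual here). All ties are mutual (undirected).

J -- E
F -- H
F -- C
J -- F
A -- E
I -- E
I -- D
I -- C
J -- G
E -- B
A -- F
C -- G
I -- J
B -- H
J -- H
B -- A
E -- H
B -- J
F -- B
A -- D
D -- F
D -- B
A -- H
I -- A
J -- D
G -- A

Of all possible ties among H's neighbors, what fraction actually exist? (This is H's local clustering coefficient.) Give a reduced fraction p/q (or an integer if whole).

H's neighbors: A, B, E, F, and J (k = 5).
Possible neighbor pairs: C(5,2) = 10. Edges among them: A–B, A–E, A–F, B–E, B–F, B–J, E–J, F–J → e = 8.
Clustering(H) = 8/10 = 4/5.

4/5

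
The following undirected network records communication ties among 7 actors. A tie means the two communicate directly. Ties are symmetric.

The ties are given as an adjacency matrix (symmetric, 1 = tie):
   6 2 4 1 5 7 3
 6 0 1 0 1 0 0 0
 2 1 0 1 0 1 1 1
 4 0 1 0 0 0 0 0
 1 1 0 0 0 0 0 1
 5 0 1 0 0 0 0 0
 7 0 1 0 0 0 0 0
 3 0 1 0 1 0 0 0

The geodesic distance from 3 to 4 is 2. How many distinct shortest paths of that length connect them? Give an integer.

1

The shortest distance is 2, and the only length-2 path is 3–2–4. So there is exactly 1 shortest path.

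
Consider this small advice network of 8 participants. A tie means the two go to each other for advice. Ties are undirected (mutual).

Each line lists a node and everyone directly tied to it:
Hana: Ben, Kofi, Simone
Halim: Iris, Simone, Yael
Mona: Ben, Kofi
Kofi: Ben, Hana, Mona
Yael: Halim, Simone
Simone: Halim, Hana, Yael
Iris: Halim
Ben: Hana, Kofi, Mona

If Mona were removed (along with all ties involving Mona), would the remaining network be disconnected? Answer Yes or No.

No

Even without Mona, every remaining node can still reach every other (the residual graph is connected), so Mona is not a cut vertex.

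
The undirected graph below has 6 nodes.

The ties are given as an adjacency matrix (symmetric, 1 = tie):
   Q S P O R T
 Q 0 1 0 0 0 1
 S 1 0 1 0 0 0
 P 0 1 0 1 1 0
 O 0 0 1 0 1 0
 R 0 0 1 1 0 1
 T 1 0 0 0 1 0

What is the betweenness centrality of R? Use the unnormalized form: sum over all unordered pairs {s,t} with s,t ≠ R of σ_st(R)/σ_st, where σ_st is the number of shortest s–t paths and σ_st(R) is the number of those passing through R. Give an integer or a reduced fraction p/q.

Pairs whose geodesics pass through R — Q–O: 1/2; P–T: 1; O–T: 1.
All other pairs contribute 0.
Summing the contributions gives betweenness(R) = 5/2.

5/2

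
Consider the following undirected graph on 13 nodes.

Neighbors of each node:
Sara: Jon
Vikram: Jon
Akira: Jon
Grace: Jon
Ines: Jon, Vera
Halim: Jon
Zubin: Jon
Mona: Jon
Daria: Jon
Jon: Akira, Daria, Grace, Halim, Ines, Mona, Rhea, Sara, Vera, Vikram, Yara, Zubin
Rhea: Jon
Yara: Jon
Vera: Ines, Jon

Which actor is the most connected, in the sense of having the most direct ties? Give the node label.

Jon

Degrees — Akira:1, Daria:1, Grace:1, Halim:1, Ines:2, Jon:12, Mona:1, Rhea:1, Sara:1, Vera:2, Vikram:1, Yara:1, Zubin:1.
The maximum is 12, attained only by Jon.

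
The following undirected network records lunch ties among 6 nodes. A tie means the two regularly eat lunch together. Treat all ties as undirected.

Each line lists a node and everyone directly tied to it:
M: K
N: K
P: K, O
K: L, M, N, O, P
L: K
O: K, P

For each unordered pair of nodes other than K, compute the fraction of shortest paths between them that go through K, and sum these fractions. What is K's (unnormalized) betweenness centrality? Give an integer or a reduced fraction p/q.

9

Pairs whose geodesics pass through K — N–M: 1; N–O: 1; N–L: 1; N–P: 1; M–O: 1; M–L: 1; M–P: 1; O–L: 1; L–P: 1.
All other pairs contribute 0.
Summing the contributions gives betweenness(K) = 9.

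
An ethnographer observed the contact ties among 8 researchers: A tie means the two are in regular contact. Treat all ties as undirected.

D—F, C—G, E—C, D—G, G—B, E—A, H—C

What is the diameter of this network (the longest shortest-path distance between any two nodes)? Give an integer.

Eccentricity of each node (its greatest distance to any other): A:5, B:4, C:3, D:4, E:4, F:5, G:3, H:4.
The maximum eccentricity is 5, realized for instance by the pair F–A via F – D – G – C – E – A. So the diameter is 5.

5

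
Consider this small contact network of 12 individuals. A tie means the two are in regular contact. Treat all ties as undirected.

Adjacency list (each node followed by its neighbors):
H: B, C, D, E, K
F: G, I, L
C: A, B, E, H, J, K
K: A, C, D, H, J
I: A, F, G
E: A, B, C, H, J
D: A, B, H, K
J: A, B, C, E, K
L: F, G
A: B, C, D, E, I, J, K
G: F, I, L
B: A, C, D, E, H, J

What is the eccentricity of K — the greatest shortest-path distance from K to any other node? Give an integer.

Distances from K: A:1, B:2, C:1, D:1, E:2, F:3, G:3, H:1, I:2, J:1, L:4.
The largest is 4 (to L), so the eccentricity of K is 4.

4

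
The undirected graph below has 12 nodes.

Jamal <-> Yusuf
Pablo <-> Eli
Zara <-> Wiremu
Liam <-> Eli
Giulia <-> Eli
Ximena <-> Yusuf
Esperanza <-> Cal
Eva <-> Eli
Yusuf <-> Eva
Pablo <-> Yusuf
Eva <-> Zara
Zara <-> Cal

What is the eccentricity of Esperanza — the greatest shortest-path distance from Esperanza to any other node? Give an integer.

5

Distances from Esperanza: Cal:1, Eli:4, Eva:3, Giulia:5, Jamal:5, Liam:5, Pablo:5, Wiremu:3, Ximena:5, Yusuf:4, Zara:2.
The largest is 5 (to Pablo, Liam, Giulia, Ximena, and Jamal), so the eccentricity of Esperanza is 5.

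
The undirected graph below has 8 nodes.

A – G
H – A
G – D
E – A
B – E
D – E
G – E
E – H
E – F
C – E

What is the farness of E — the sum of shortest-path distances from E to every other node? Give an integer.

Distances from E: A:1, B:1, C:1, D:1, F:1, G:1, H:1.
Sum = 1 + 1 + 1 + 1 + 1 + 1 + 1 = 7.

7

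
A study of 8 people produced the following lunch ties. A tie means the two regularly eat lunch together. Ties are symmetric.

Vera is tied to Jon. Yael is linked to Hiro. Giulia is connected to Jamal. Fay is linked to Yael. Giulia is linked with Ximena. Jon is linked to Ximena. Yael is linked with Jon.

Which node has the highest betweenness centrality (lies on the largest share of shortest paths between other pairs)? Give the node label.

Unnormalized betweenness of each node: Fay:0, Giulia:6, Hiro:0, Jamal:0, Jon:15, Vera:0, Ximena:10, Yael:11.
Jon has the largest value, 15, making it the main broker — the node through which the most shortest paths run.

Jon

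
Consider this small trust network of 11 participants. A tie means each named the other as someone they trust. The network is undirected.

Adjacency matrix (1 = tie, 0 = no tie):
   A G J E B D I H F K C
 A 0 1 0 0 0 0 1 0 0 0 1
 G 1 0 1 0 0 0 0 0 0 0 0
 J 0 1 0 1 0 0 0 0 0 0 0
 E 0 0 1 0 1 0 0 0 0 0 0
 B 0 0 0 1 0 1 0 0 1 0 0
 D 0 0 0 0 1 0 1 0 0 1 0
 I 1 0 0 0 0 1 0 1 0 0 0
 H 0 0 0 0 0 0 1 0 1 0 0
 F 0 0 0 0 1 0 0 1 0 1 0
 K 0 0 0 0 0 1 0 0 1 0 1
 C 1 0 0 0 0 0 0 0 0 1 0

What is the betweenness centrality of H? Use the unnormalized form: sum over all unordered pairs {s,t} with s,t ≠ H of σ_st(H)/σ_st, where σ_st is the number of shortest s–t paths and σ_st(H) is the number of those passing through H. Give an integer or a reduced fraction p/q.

Pairs whose geodesics pass through H — A–F: 1/2; G–F: 1/3; I–F: 1.
All other pairs contribute 0.
Summing the contributions gives betweenness(H) = 11/6.

11/6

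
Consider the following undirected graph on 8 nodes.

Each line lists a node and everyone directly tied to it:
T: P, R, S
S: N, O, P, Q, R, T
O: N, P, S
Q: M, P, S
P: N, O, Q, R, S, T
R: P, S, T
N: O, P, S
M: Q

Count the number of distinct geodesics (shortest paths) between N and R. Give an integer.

2

The shortest distance is 2. The length-2 paths are: N–P–R; N–S–R.
That gives 2 distinct shortest paths.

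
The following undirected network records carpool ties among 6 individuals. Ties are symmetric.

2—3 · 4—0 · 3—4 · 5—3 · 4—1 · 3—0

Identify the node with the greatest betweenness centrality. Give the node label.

3

Unnormalized betweenness of each node: 0:0, 1:0, 2:0, 3:7, 4:4, 5:0.
3 has the largest value, 7, making it the main broker — the node through which the most shortest paths run.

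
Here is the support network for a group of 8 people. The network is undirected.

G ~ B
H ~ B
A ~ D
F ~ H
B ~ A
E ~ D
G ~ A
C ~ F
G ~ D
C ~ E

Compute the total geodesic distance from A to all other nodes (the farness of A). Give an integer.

13

Distances from A: B:1, C:3, D:1, E:2, F:3, G:1, H:2.
Sum = 1 + 3 + 1 + 2 + 3 + 1 + 2 = 13.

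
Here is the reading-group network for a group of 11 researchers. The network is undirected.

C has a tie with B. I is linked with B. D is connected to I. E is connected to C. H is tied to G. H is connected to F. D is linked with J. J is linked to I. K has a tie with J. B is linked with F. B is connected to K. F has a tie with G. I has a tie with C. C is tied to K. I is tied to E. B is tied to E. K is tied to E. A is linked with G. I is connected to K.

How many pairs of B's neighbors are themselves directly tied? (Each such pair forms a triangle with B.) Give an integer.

6

B's neighbors: C, E, F, I, and K.
Neighbor pairs that are themselves tied: B–C–E; B–C–I; B–C–K; B–E–I; B–E–K; B–I–K. Each forms one triangle with B, for 6 in total.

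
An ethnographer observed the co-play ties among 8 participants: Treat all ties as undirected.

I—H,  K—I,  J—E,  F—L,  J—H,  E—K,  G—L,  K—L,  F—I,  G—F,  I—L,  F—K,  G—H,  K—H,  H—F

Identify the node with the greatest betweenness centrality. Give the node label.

H

Unnormalized betweenness of each node: E:7/10, F:41/30, G:9/20, H:82/15, I:9/20, J:3/4, K:49/10, L:11/12.
H has the largest value, 82/15, making it the main broker — the node through which the most shortest paths run.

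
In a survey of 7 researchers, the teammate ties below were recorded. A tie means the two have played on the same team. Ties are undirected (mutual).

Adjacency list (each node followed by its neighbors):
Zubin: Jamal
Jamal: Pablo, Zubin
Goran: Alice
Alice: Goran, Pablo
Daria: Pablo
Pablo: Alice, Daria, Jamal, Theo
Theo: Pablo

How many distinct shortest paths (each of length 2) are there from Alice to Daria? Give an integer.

1

The shortest distance is 2, and the only length-2 path is Alice–Pablo–Daria. So there is exactly 1 shortest path.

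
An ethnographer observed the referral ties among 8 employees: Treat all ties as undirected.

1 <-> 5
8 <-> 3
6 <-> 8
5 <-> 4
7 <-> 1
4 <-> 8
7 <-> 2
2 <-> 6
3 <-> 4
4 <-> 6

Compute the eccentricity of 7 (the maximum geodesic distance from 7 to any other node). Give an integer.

4

Distances from 7: 1:1, 2:1, 3:4, 4:3, 5:2, 6:2, 8:3.
The largest is 4 (to 3), so the eccentricity of 7 is 4.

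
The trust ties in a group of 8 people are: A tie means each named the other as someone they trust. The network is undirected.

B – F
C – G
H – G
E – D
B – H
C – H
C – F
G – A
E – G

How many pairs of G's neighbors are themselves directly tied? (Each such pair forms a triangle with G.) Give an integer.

1

G's neighbors: A, C, E, and H.
Neighbor pairs that are themselves tied: G–C–H. Each forms one triangle with G, for 1 in total.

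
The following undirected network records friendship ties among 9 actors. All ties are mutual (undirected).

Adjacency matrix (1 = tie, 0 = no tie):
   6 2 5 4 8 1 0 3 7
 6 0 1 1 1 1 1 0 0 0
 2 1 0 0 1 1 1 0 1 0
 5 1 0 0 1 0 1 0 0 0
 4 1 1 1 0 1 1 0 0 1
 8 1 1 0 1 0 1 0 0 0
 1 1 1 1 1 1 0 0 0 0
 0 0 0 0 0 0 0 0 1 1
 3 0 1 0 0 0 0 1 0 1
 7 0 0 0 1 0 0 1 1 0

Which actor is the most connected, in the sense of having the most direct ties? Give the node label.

4

Degrees — 0:2, 1:5, 2:5, 3:3, 4:6, 5:3, 6:5, 7:3, 8:4.
The maximum is 6, attained only by 4.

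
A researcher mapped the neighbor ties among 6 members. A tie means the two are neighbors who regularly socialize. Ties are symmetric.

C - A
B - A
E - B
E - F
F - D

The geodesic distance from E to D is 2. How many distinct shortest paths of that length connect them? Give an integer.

The shortest distance is 2, and the only length-2 path is E–F–D. So there is exactly 1 shortest path.

1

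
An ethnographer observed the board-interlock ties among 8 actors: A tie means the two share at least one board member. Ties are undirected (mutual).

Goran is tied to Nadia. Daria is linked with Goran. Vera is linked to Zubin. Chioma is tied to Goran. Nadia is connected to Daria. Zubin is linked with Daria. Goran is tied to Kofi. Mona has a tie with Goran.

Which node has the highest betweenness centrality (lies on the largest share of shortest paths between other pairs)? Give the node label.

Unnormalized betweenness of each node: Chioma:0, Daria:10, Goran:15, Kofi:0, Mona:0, Nadia:0, Vera:0, Zubin:6.
Goran has the largest value, 15, making it the main broker — the node through which the most shortest paths run.

Goran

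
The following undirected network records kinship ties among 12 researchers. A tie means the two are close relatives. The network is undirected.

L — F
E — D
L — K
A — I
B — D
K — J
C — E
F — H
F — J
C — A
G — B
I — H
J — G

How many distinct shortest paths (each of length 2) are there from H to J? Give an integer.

The shortest distance is 2, and the only length-2 path is H–F–J. So there is exactly 1 shortest path.

1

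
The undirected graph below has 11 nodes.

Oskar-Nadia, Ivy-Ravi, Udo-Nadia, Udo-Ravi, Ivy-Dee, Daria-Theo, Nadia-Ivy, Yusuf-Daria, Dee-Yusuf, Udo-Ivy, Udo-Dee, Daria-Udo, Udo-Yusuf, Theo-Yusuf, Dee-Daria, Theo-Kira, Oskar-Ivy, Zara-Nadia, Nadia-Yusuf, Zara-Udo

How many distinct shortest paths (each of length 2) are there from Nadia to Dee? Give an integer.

The shortest distance is 2. The length-2 paths are: Nadia–Udo–Dee; Nadia–Yusuf–Dee; Nadia–Ivy–Dee.
That gives 3 distinct shortest paths.

3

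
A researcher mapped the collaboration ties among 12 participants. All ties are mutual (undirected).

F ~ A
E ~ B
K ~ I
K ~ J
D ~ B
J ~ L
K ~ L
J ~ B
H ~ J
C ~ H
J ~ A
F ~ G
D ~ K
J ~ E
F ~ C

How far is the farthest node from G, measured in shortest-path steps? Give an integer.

Distances from G: A:2, B:4, C:2, D:5, E:4, F:1, H:3, I:5, J:3, K:4, L:4.
The largest is 5 (to D and I), so the eccentricity of G is 5.

5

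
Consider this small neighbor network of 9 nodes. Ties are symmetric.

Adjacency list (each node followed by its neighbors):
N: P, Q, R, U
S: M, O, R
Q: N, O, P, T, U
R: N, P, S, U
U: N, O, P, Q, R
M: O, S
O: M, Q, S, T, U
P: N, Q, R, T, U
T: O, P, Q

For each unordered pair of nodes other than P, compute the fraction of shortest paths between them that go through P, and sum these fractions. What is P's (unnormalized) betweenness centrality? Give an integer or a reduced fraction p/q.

13/6

Pairs whose geodesics pass through P — Q–R: 1/3; U–T: 1/3; R–T: 1; N–T: 1/2.
All other pairs contribute 0.
Summing the contributions gives betweenness(P) = 13/6.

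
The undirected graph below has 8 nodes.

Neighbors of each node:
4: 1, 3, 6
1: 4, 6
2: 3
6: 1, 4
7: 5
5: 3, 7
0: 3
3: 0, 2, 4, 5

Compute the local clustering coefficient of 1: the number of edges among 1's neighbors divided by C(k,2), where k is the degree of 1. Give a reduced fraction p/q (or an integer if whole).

1's neighbors: 4 and 6 (k = 2).
Possible neighbor pairs: C(2,2) = 1. Edges among them: 4–6 → e = 1.
Clustering(1) = 1/1.

1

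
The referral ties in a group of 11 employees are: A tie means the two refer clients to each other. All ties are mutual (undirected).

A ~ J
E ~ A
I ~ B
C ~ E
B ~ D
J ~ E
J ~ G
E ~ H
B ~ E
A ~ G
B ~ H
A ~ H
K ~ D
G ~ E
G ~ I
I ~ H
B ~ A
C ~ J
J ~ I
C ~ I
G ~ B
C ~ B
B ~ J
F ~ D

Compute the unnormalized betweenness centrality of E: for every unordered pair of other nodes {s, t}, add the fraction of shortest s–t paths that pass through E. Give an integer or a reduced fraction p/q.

17/12

Pairs whose geodesics pass through E — J–H: 1/4; H–C: 1/3; H–G: 1/4; C–A: 1/3; C–G: 1/4.
All other pairs contribute 0.
Summing the contributions gives betweenness(E) = 17/12.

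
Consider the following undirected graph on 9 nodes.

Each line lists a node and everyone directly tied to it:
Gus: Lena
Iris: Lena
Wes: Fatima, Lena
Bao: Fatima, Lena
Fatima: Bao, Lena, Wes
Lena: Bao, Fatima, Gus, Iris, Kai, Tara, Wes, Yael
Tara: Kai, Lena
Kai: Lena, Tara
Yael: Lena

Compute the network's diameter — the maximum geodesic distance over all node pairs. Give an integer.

2

Eccentricity of each node (its greatest distance to any other): Bao:2, Fatima:2, Gus:2, Iris:2, Kai:2, Lena:1, Tara:2, Wes:2, Yael:2.
The maximum eccentricity is 2, realized for instance by the pair Wes–Gus via Wes – Lena – Gus. So the diameter is 2.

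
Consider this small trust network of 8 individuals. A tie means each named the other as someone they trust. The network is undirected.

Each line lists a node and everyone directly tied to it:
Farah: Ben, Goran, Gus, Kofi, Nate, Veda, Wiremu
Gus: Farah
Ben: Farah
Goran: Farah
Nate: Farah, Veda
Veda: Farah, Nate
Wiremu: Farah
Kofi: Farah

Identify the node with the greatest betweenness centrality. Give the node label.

Farah

Unnormalized betweenness of each node: Ben:0, Farah:20, Goran:0, Gus:0, Kofi:0, Nate:0, Veda:0, Wiremu:0.
Farah has the largest value, 20, making it the main broker — the node through which the most shortest paths run.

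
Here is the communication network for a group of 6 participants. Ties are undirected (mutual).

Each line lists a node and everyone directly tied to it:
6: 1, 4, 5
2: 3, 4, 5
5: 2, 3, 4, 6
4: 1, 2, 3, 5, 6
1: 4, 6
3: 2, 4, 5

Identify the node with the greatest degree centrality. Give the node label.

Degrees — 1:2, 2:3, 3:3, 4:5, 5:4, 6:3.
The maximum is 5, attained only by 4.

4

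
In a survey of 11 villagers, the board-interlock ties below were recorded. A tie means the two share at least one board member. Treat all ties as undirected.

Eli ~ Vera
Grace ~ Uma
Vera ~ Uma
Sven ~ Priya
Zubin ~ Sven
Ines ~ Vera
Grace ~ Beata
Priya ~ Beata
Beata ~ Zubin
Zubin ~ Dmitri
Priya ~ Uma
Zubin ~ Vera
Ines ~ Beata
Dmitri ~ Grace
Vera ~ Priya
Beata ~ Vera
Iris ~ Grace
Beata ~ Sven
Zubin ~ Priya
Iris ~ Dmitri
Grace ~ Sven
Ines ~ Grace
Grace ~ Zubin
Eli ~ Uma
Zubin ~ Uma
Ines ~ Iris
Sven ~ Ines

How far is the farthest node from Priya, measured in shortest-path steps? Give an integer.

3

Distances from Priya: Beata:1, Dmitri:2, Eli:2, Grace:2, Ines:2, Iris:3, Sven:1, Uma:1, Vera:1, Zubin:1.
The largest is 3 (to Iris), so the eccentricity of Priya is 3.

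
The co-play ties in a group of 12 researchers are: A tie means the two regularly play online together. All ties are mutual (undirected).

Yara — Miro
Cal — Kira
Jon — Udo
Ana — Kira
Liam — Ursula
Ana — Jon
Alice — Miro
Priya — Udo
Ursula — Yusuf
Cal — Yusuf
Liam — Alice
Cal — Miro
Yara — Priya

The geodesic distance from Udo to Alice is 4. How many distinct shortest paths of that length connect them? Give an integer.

The shortest distance is 4, and the only length-4 path is Udo–Priya–Yara–Miro–Alice. So there is exactly 1 shortest path.

1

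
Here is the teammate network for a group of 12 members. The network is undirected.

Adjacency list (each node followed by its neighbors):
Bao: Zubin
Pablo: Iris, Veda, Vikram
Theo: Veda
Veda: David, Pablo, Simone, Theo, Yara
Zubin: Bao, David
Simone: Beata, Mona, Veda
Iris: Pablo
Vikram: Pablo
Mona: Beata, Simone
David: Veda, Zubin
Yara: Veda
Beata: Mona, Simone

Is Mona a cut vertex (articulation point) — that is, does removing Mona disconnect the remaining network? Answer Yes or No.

No

Even without Mona, every remaining node can still reach every other (the residual graph is connected), so Mona is not a cut vertex.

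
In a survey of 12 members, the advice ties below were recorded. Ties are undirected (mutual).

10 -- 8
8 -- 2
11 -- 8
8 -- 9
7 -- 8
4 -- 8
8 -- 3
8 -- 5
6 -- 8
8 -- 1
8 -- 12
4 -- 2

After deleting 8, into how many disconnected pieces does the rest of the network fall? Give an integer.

10

Without 8, the remaining ties split the others into: {9}; {2, 4}; {6}; {11}; {10}; {5}; {7}; {12}; {1}; {3}.
That's 10 separate components.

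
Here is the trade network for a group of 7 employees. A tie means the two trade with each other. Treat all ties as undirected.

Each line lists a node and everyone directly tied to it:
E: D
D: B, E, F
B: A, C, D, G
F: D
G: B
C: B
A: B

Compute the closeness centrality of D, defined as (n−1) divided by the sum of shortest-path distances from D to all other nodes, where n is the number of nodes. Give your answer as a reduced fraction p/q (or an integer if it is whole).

Distances from D: A:2, B:1, C:2, E:1, F:1, G:2. Sum = 9.
n = 7, so closeness = 6/9 = 2/3.

2/3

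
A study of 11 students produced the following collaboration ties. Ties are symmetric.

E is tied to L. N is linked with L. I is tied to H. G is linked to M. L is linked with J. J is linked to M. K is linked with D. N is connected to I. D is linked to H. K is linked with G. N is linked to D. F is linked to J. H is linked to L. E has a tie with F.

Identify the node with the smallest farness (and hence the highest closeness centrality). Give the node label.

Farness (sum of distances to all others) for each node — D:22, E:25, F:27, G:26, H:20, I:27, J:20, K:25, L:18, M:24, N:20.
The smallest farness is 18, for L, so L has the highest closeness.

L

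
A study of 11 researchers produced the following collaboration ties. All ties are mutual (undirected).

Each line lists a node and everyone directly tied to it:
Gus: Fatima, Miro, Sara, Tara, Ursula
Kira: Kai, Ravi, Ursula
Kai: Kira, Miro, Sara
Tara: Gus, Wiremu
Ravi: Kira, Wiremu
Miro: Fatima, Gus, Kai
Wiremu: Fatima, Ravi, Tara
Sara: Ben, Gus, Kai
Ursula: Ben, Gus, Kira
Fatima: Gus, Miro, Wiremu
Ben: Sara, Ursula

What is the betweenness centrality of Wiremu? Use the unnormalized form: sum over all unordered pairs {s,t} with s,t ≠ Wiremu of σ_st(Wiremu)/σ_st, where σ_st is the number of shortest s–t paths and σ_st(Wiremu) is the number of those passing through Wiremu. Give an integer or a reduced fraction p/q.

Pairs whose geodesics pass through Wiremu — Ravi–Miro: 1/2; Ravi–Fatima: 1; Ravi–Gus: 2/3; Ravi–Tara: 1; Kira–Fatima: 1/3; Kira–Tara: 1/2; Fatima–Tara: 1/2.
All other pairs contribute 0.
Summing the contributions gives betweenness(Wiremu) = 9/2.

9/2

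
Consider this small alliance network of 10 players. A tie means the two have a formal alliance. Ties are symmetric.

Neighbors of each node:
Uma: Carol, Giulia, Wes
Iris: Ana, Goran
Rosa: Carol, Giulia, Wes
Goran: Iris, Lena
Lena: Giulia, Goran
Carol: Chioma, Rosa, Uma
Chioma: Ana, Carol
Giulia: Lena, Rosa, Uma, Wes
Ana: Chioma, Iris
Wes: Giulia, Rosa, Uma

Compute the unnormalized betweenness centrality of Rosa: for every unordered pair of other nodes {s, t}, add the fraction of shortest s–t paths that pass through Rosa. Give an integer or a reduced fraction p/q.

4

Pairs whose geodesics pass through Rosa — Wes–Carol: 1/2; Wes–Chioma: 1/2; Wes–Ana: 1/2; Carol–Goran: 1/3; Carol–Lena: 1/2; Carol–Giulia: 1/2; Chioma–Lena: 1/3; Chioma–Giulia: 1/2; Ana–Giulia: 1/3.
All other pairs contribute 0.
Summing the contributions gives betweenness(Rosa) = 4.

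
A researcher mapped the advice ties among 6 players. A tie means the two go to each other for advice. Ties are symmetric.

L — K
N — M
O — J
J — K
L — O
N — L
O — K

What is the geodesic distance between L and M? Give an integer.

One shortest route is L – N – M, which uses 2 edges, and L and M are not directly tied, so nothing shorter exists. So d(L,M) = 2.

2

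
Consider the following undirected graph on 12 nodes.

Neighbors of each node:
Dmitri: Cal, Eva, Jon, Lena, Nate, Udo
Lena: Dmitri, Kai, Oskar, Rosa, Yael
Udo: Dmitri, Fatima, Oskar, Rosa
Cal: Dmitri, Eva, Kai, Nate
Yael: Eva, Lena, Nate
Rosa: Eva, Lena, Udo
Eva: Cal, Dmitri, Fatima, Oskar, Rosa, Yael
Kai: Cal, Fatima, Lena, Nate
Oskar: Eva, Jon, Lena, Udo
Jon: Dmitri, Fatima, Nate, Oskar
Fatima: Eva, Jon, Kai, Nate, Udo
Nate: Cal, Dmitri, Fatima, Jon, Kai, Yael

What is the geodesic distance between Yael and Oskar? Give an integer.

One shortest route is Yael – Eva – Oskar, which uses 2 edges, and Yael and Oskar are not directly tied, so nothing shorter exists. So d(Yael,Oskar) = 2.

2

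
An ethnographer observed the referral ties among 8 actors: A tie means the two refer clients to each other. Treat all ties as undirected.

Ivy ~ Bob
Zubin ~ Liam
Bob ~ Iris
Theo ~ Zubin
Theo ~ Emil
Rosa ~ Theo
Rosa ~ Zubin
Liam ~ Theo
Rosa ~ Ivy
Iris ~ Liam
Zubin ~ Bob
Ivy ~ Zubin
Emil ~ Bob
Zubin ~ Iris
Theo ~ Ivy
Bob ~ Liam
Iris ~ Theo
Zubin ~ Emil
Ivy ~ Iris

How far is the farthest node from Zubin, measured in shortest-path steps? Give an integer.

1

Distances from Zubin: Bob:1, Emil:1, Iris:1, Ivy:1, Liam:1, Rosa:1, Theo:1.
The largest is 1 (to Bob, Ivy, Rosa, Iris, Emil, Liam, and Theo), so the eccentricity of Zubin is 1.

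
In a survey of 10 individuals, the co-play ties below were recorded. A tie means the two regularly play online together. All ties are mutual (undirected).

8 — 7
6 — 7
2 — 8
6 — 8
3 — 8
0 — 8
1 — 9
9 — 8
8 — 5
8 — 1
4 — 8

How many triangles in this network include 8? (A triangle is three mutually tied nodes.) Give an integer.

8's neighbors: 0, 1, 2, 3, 4, 5, 6, 7, and 9.
Neighbor pairs that are themselves tied: 8–1–9; 8–6–7. Each forms one triangle with 8, for 2 in total.

2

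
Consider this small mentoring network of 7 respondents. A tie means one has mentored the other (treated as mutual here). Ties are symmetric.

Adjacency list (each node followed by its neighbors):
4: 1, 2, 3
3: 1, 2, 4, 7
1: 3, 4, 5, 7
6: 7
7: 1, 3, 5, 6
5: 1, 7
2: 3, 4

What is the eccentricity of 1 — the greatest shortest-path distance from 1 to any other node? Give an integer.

Distances from 1: 2:2, 3:1, 4:1, 5:1, 6:2, 7:1.
The largest is 2 (to 6 and 2), so the eccentricity of 1 is 2.

2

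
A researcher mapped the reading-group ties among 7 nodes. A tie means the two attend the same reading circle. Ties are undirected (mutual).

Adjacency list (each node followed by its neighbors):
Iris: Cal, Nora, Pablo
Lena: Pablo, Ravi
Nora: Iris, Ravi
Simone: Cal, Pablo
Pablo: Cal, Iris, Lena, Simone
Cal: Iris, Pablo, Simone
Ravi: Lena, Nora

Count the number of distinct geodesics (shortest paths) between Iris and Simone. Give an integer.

The shortest distance is 2. The length-2 paths are: Iris–Cal–Simone; Iris–Pablo–Simone.
That gives 2 distinct shortest paths.

2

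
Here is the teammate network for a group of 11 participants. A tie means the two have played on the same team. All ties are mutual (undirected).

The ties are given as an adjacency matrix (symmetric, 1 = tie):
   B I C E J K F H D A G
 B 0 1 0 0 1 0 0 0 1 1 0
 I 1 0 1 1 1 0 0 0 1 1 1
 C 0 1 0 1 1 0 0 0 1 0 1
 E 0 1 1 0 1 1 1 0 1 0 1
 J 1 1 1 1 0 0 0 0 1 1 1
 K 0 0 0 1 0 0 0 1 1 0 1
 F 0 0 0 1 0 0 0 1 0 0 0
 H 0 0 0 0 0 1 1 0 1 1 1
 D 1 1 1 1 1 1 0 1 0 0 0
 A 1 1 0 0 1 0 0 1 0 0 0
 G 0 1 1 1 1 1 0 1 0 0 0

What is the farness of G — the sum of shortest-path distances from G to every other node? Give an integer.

Distances from G: A:2, B:2, C:1, D:2, E:1, F:2, H:1, I:1, J:1, K:1.
Sum = 2 + 2 + 1 + 2 + 1 + 2 + 1 + 1 + 1 + 1 = 14.

14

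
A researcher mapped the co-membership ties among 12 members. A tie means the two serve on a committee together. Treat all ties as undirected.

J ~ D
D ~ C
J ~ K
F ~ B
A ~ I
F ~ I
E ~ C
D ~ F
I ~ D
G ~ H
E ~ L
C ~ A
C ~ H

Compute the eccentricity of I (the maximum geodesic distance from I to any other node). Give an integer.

Distances from I: A:1, B:2, C:2, D:1, E:3, F:1, G:4, H:3, J:2, K:3, L:4.
The largest is 4 (to L and G), so the eccentricity of I is 4.

4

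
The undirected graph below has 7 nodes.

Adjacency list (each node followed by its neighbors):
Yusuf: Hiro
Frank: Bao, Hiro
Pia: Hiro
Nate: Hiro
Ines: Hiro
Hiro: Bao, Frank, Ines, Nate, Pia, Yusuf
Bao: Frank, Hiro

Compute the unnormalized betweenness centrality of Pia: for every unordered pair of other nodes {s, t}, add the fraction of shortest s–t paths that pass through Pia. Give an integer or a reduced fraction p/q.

0

No shortest path between any pair of other nodes passes through Pia.
Summing the contributions gives betweenness(Pia) = 0.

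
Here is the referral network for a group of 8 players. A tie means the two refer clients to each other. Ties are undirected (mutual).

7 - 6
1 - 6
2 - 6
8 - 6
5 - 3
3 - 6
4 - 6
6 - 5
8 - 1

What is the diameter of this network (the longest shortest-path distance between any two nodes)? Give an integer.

2

Eccentricity of each node (its greatest distance to any other): 1:2, 2:2, 3:2, 4:2, 5:2, 6:1, 7:2, 8:2.
The maximum eccentricity is 2, realized for instance by the pair 1–4 via 1 – 6 – 4. So the diameter is 2.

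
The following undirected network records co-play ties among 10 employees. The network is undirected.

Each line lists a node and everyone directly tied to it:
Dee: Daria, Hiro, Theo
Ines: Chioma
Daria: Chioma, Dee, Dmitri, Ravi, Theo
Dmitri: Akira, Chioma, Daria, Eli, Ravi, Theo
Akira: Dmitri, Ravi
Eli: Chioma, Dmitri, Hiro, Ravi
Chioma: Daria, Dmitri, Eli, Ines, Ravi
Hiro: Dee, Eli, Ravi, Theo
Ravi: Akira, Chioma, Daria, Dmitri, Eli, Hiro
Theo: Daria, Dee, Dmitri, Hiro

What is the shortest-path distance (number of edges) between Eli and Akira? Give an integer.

One shortest route is Eli – Ravi – Akira, which uses 2 edges, and Eli and Akira are not directly tied, so nothing shorter exists. So d(Eli,Akira) = 2.

2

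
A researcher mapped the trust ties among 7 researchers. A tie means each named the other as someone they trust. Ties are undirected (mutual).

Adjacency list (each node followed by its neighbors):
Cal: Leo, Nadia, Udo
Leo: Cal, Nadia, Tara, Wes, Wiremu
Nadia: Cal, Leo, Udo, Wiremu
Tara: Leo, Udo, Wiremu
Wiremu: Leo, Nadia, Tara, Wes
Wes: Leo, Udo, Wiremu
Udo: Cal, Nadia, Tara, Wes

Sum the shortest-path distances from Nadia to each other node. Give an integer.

Distances from Nadia: Cal:1, Leo:1, Tara:2, Udo:1, Wes:2, Wiremu:1.
Sum = 1 + 1 + 2 + 1 + 2 + 1 = 8.

8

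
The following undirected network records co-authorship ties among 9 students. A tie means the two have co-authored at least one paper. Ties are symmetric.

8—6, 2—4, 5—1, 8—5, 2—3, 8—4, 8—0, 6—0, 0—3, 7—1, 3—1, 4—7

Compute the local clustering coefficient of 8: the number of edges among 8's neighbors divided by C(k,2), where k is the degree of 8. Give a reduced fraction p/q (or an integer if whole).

1/6

8's neighbors: 0, 4, 5, and 6 (k = 4).
Possible neighbor pairs: C(4,2) = 6. Edges among them: 0–6 → e = 1.
Clustering(8) = 1/6.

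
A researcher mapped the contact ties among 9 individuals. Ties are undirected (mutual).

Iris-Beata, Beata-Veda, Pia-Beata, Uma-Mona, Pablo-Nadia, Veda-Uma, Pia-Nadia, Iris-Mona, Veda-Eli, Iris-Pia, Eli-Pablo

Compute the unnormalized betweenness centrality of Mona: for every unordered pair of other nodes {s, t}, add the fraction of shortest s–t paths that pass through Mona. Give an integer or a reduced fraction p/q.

11/6

Pairs whose geodesics pass through Mona — Nadia–Uma: 1/3; Pia–Uma: 1/2; Iris–Uma: 1.
All other pairs contribute 0.
Summing the contributions gives betweenness(Mona) = 11/6.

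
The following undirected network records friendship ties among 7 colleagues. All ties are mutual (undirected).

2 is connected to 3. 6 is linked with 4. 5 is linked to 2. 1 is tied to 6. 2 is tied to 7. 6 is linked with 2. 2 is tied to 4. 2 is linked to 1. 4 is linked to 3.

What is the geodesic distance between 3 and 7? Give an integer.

2

One shortest route is 3 – 2 – 7, which uses 2 edges, and 3 and 7 are not directly tied, so nothing shorter exists. So d(3,7) = 2.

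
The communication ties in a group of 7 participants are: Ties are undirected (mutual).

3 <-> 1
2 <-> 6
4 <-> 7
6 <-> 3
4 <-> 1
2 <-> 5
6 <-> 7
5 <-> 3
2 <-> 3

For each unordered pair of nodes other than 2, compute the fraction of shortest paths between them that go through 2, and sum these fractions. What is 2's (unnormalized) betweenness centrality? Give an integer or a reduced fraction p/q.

Pairs whose geodesics pass through 2 — 5–7: 1/2; 5–6: 1/2.
All other pairs contribute 0.
Summing the contributions gives betweenness(2) = 1.

1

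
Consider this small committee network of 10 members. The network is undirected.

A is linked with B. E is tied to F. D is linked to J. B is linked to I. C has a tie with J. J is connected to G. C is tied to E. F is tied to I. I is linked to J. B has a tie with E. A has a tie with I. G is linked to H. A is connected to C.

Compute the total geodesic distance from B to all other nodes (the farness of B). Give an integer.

Distances from B: A:1, C:2, D:3, E:1, F:2, G:3, H:4, I:1, J:2.
Sum = 1 + 2 + 3 + 1 + 2 + 3 + 4 + 1 + 2 = 19.

19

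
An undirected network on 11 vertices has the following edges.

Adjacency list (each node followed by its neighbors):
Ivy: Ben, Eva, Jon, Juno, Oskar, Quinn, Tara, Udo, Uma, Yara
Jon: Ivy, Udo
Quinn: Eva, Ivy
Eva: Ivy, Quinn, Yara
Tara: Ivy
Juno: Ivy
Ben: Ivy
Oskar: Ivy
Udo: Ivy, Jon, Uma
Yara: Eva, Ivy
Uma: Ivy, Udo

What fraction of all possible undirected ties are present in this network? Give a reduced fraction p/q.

There are 14 edges and 11 nodes, so the maximum possible is C(11,2) = 55.
Density = 14/55.

14/55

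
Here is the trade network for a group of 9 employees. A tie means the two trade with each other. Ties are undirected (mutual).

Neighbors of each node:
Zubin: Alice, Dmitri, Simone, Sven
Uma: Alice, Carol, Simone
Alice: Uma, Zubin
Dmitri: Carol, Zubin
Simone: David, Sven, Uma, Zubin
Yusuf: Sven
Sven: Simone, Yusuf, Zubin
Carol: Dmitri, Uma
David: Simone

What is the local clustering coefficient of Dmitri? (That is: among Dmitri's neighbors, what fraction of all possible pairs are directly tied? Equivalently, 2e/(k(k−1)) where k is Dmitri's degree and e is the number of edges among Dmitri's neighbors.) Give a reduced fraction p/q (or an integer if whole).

0

Dmitri's neighbors: Carol and Zubin (k = 2).
Possible neighbor pairs: C(2,2) = 1. Edges among them: none → e = 0.
Clustering(Dmitri) = 0/1.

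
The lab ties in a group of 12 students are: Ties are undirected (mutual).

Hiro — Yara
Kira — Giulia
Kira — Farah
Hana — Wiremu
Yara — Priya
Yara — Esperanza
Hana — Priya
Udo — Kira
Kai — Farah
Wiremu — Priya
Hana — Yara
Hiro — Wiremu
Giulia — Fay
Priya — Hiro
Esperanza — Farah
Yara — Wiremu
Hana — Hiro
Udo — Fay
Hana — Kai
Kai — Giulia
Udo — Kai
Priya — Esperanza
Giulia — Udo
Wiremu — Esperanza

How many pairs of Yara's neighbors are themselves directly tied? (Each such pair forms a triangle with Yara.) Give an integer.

Yara's neighbors: Esperanza, Hana, Hiro, Priya, and Wiremu.
Neighbor pairs that are themselves tied: Yara–Esperanza–Priya; Yara–Esperanza–Wiremu; Yara–Hana–Hiro; Yara–Hana–Priya; Yara–Hana–Wiremu; Yara–Hiro–Priya; Yara–Hiro–Wiremu; Yara–Priya–Wiremu. Each forms one triangle with Yara, for 8 in total.

8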